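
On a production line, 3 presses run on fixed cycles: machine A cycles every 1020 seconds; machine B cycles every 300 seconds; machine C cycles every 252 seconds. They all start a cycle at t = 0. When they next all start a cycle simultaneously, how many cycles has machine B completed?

357 cycles

All finish a whole number of cycles simultaneously at t = LCM of the periods.
1020 = 2^2 × 3 × 5 × 17
300 = 2^2 × 3 × 5^2
252 = 2^2 × 3^2 × 7
LCM(1020, 300, 252) = 2^2 × 3^2 × 5^2 × 7 × 17 = 107100.
Cycles for period 300: 107100 / 300 = 357.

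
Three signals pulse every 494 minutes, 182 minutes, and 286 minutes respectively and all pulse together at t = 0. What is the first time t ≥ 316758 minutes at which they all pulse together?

Joint pulses occur at multiples of LCM(494, 182, 286).
494 = 2 × 13 × 19
182 = 2 × 7 × 13
286 = 2 × 11 × 13
LCM(494, 182, 286) = 2 × 7 × 11 × 13 × 19 = 38038.
Smallest multiple of 38038 that is ≥ 316758: ⌈316758/38038⌉ × 38038 = 9 × 38038 = 342342.

342342 minutes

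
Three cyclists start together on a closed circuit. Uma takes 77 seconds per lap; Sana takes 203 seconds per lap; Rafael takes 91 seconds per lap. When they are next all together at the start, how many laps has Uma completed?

They are all back at their starting positions together after one LCM of the periods.
77 = 7 × 11
203 = 7 × 29
91 = 7 × 13
LCM(77, 203, 91) = 7 × 11 × 13 × 29 = 29029.
Laps for period 77: 29029 / 77 = 377.

377 laps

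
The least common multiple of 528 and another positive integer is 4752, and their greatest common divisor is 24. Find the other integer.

gcd × lcm = product of the two integers, so the other integer is (24 × 4752) / 528 = 216.

216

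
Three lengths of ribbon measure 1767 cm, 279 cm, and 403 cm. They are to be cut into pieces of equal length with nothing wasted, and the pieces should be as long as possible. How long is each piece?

The greatest length dividing all of 1767, 279, and 403 is their gcd.
1767 = 3 × 19 × 31
279 = 3^2 × 31
403 = 13 × 31
gcd(1767, 279, 403) = 31.

31 cm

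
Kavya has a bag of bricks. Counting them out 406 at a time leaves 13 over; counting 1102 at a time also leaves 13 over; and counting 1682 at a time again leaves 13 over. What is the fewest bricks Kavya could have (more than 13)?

223719

N − 13 must be a common multiple of 406, 1102, and 1682.
406 = 2 × 7 × 29
1102 = 2 × 19 × 29
1682 = 2 × 29^2
LCM(406, 1102, 1682) = 2 × 7 × 19 × 29^2 = 223706.
Smallest N > 13 is LCM + 13 = 223706 + 13 = 223719.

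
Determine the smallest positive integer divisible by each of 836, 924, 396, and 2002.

836 = 2^2 × 11 × 19
924 = 2^2 × 3 × 7 × 11
396 = 2^2 × 3^2 × 11
2002 = 2 × 7 × 11 × 13
LCM(836, 924, 396, 2002) = 2^2 × 3^2 × 7 × 11 × 13 × 19 = 684684.

684684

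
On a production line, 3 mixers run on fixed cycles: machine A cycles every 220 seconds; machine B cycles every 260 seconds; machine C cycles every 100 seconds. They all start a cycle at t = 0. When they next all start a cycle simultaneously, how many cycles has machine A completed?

65 cycles

The first common completion time is the LCM of the periods.
220 = 2^2 × 5 × 11
260 = 2^2 × 5 × 13
100 = 2^2 × 5^2
LCM(220, 260, 100) = 2^2 × 5^2 × 11 × 13 = 14300.
Cycles for period 220: 14300 / 220 = 65.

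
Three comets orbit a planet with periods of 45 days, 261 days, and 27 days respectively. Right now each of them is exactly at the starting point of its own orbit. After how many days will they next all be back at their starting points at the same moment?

3915 days

They coincide at every common multiple of the periods; the first is the LCM.
45 = 3^2 × 5
261 = 3^2 × 29
27 = 3^3
LCM(45, 261, 27) = 3^3 × 5 × 29 = 3915.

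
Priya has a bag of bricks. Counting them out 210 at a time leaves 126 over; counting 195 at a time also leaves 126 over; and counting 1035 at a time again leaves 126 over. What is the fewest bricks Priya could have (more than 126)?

N − 126 must be a common multiple of 210, 195, and 1035.
210 = 2 × 3 × 5 × 7
195 = 3 × 5 × 13
1035 = 3^2 × 5 × 23
LCM(210, 195, 1035) = 2 × 3^2 × 5 × 7 × 13 × 23 = 188370.
Smallest N > 126 is LCM + 126 = 188370 + 126 = 188496.

188496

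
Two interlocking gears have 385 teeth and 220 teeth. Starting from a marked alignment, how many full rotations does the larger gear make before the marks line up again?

They are all back at their starting positions together after one LCM of the periods.
385 = 5 × 7 × 11
220 = 2^2 × 5 × 11
LCM(385, 220) = 2^2 × 5 × 7 × 11 = 1540.
Rotations for period 385: 1540 / 385 = 4.

4 rotations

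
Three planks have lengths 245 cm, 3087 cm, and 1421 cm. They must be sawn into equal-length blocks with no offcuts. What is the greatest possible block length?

49 cm

This is the greatest common divisor of 245, 3087, and 1421.
245 = 5 × 7^2
3087 = 3^2 × 7^3
1421 = 7^2 × 29
gcd(245, 3087, 1421) = 7^2 = 49.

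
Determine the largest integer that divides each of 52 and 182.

26

52 = 2^2 × 13
182 = 2 × 7 × 13
gcd(52, 182) = 2 × 13 = 26.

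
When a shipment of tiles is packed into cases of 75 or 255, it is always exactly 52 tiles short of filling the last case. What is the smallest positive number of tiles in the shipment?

Being 52 short of a full case of size k means N ≡ −52 (mod k), i.e. N + 52 is a multiple of each size.
75 = 3 × 5^2
255 = 3 × 5 × 17
LCM(75, 255) = 3 × 5^2 × 17 = 1275.
Smallest positive N is 1275 − 52 = 1223.

1223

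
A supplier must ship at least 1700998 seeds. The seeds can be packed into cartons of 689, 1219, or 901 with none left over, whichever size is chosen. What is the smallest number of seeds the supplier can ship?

The number of seeds must be a common multiple of 689, 1219, and 901, so a multiple of their LCM.
689 = 13 × 53
1219 = 23 × 53
901 = 17 × 53
LCM(689, 1219, 901) = 13 × 17 × 23 × 53 = 269399.
Smallest multiple of 269399 that is ≥ 1700998: ⌈1700998/269399⌉ × 269399 = 7 × 269399 = 1885793.

1885793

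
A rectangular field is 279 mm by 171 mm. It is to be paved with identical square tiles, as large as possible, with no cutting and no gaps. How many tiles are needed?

Tile side = gcd(279, 171).
279 = 3^2 × 31
171 = 3^2 × 19
gcd(279, 171) = 3^2 = 9.
Tiles: (279/9) × (171/9) = 31 × 19 = 589.

589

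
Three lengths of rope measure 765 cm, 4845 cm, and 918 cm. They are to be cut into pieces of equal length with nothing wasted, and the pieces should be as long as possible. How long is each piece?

51 cm

Each piece length must divide every original length, so the longest possible is gcd(765, 4845, 918).
765 = 3^2 × 5 × 17
4845 = 3 × 5 × 17 × 19
918 = 2 × 3^3 × 17
gcd(765, 4845, 918) = 3 × 17 = 51.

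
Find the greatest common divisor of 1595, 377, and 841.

29

1595 = 5 × 11 × 29
377 = 13 × 29
841 = 29^2
gcd(1595, 377, 841) = 29.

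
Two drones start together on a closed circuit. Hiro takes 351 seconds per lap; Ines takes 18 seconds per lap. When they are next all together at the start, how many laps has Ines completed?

39 laps

They are all back at their starting positions together after one LCM of the periods.
351 = 3^3 × 13
18 = 2 × 3^2
LCM(351, 18) = 2 × 3^3 × 13 = 702.
Laps for period 18: 702 / 18 = 39.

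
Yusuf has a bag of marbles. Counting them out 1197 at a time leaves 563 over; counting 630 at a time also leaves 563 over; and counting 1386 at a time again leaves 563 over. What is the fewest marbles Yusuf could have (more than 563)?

132233

N − 563 must be a common multiple of 1197, 630, and 1386.
1197 = 3^2 × 7 × 19
630 = 2 × 3^2 × 5 × 7
1386 = 2 × 3^2 × 7 × 11
LCM(1197, 630, 1386) = 2 × 3^2 × 5 × 7 × 11 × 19 = 131670.
Smallest N > 563 is LCM + 563 = 131670 + 563 = 132233.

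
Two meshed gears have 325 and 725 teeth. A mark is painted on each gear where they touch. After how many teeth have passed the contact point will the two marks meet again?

9425 teeth

They coincide at every common multiple of the periods; the first is the LCM.
325 = 5^2 × 13
725 = 5^2 × 29
LCM(325, 725) = 5^2 × 13 × 29 = 9425.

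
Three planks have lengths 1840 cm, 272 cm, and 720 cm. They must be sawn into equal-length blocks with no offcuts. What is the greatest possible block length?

16 cm

This is the greatest common divisor of 1840, 272, and 720.
1840 = 2^4 × 5 × 23
272 = 2^4 × 17
720 = 2^4 × 3^2 × 5
gcd(1840, 272, 720) = 2^4 = 16.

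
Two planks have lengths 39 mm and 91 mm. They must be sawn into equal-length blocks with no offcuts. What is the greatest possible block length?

This is the greatest common divisor of 39 and 91.
39 = 3 × 13
91 = 7 × 13
gcd(39, 91) = 13.

13 mm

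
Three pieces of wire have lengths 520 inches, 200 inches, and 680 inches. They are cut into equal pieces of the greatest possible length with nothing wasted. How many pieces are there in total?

Piece length = gcd(520, 200, 680).
520 = 2^3 × 5 × 13
200 = 2^3 × 5^2
680 = 2^3 × 5 × 17
gcd(520, 200, 680) = 2^3 × 5 = 40.
Total pieces = 520/40 + 200/40 + 680/40 = 13 + 5 + 17 = 35.

35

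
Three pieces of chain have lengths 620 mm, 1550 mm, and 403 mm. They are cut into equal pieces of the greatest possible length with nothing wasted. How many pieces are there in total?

Piece length = gcd(620, 1550, 403).
620 = 2^2 × 5 × 31
1550 = 2 × 5^2 × 31
403 = 13 × 31
gcd(620, 1550, 403) = 31.
Total pieces = 620/31 + 1550/31 + 403/31 = 20 + 50 + 13 = 83.

83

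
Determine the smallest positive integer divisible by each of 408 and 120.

408 = 2^3 × 3 × 17
120 = 2^3 × 3 × 5
LCM(408, 120) = 2^3 × 3 × 5 × 17 = 2040.

2040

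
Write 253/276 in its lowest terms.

11/12

253 = 11 × 23
276 = 2^2 × 3 × 23
gcd(253, 276) = 23.
Divide numerator and denominator by 23: 253/276 = 11/12.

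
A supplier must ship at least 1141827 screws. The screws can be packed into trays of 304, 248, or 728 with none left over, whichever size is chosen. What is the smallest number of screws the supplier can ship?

The number of screws must be a common multiple of 304, 248, and 728, so a multiple of their LCM.
304 = 2^4 × 19
248 = 2^3 × 31
728 = 2^3 × 7 × 13
LCM(304, 248, 728) = 2^4 × 7 × 13 × 19 × 31 = 857584.
Smallest multiple of 857584 that is ≥ 1141827: ⌈1141827/857584⌉ × 857584 = 2 × 857584 = 1715168.

1715168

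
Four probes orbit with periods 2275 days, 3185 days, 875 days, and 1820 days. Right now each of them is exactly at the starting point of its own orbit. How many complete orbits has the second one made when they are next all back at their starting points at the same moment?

100 orbits

The first common completion time is the LCM of the periods.
2275 = 5^2 × 7 × 13
3185 = 5 × 7^2 × 13
875 = 5^3 × 7
1820 = 2^2 × 5 × 7 × 13
LCM(2275, 3185, 875, 1820) = 2^2 × 5^3 × 7^2 × 13 = 318500.
Orbits for period 3185: 318500 / 3185 = 100.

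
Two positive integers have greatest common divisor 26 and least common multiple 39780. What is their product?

1034280

For any two positive integers, gcd × lcm = product = 26 × 39780 = 1034280.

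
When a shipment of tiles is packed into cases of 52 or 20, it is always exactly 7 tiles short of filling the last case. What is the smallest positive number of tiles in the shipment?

253

Being 7 short of a full case of size k means N ≡ −7 (mod k), i.e. N + 7 is a multiple of each size.
52 = 2^2 × 13
20 = 2^2 × 5
LCM(52, 20) = 2^2 × 5 × 13 = 260.
Smallest positive N is 260 − 7 = 253.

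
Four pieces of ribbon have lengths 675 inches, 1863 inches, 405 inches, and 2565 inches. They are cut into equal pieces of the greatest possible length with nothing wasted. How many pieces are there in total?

204

Piece length = gcd(675, 1863, 405, 2565).
675 = 3^3 × 5^2
1863 = 3^4 × 23
405 = 3^4 × 5
2565 = 3^3 × 5 × 19
gcd(675, 1863, 405, 2565) = 3^3 = 27.
Total pieces = 675/27 + 1863/27 + 405/27 + 2565/27 = 25 + 69 + 15 + 95 = 204.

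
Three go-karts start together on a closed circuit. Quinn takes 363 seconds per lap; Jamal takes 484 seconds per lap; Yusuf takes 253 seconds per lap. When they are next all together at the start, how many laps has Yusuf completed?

132 laps

They are all back at their starting positions together after one LCM of the periods.
363 = 3 × 11^2
484 = 2^2 × 11^2
253 = 11 × 23
LCM(363, 484, 253) = 2^2 × 3 × 11^2 × 23 = 33396.
Laps for period 253: 33396 / 253 = 132.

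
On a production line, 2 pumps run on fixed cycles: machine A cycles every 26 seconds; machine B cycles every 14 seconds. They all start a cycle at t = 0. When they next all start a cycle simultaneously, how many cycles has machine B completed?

13 cycles

They are all back at their starting positions together after one LCM of the periods.
26 = 2 × 13
14 = 2 × 7
LCM(26, 14) = 2 × 7 × 13 = 182.
Cycles for period 14: 182 / 14 = 13.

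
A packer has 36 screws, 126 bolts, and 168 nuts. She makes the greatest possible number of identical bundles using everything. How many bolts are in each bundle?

Number of bundles = gcd(36, 126, 168).
36 = 2^2 × 3^2
126 = 2 × 3^2 × 7
168 = 2^3 × 3 × 7
gcd(36, 126, 168) = 2 × 3 = 6.
bolts per bundle = 126 / 6 = 21.

21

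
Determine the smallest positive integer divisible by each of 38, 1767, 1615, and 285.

38 = 2 × 19
1767 = 3 × 19 × 31
1615 = 5 × 17 × 19
285 = 3 × 5 × 19
LCM(38, 1767, 1615, 285) = 2 × 3 × 5 × 17 × 19 × 31 = 300390.

300390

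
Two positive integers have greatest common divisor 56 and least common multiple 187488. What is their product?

10499328

For any two positive integers, gcd × lcm = product = 56 × 187488 = 10499328.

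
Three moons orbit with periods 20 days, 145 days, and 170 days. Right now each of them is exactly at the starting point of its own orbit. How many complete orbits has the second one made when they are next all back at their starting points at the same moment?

68 orbits

All finish a whole number of cycles simultaneously at t = LCM of the periods.
20 = 2^2 × 5
145 = 5 × 29
170 = 2 × 5 × 17
LCM(20, 145, 170) = 2^2 × 5 × 17 × 29 = 9860.
Orbits for period 145: 9860 / 145 = 68.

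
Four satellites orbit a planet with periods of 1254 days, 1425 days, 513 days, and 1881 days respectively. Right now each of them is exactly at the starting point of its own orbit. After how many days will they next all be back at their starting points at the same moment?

282150 days

We need the least common multiple of the intervals.
1254 = 2 × 3 × 11 × 19
1425 = 3 × 5^2 × 19
513 = 3^3 × 19
1881 = 3^2 × 11 × 19
LCM(1254, 1425, 513, 1881) = 2 × 3^3 × 5^2 × 11 × 19 = 282150.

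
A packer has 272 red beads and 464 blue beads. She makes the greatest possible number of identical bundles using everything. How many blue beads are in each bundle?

Number of bundles = gcd(272, 464).
272 = 2^4 × 17
464 = 2^4 × 29
gcd(272, 464) = 2^4 = 16.
blue beads per bundle = 464 / 16 = 29.

29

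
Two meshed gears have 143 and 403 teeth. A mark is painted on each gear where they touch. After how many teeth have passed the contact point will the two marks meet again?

The first simultaneous occurrence is after LCM of the individual periods.
143 = 11 × 13
403 = 13 × 31
LCM(143, 403) = 11 × 13 × 31 = 4433.

4433 teeth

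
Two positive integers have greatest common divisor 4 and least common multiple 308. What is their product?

1232

For any two positive integers, gcd × lcm = product = 4 × 308 = 1232.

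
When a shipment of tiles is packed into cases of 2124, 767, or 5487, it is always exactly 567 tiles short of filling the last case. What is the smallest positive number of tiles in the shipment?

Being 567 short of a full case of size k means N ≡ −567 (mod k), i.e. N + 567 is a multiple of each size.
2124 = 2^2 × 3^2 × 59
767 = 13 × 59
5487 = 3 × 31 × 59
LCM(2124, 767, 5487) = 2^2 × 3^2 × 13 × 31 × 59 = 855972.
Smallest positive N is 855972 − 567 = 855405.

855405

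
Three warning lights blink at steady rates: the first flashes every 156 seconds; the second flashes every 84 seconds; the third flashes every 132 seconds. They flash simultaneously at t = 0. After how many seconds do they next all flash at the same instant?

They coincide at every common multiple of the periods; the first is the LCM.
156 = 2^2 × 3 × 13
84 = 2^2 × 3 × 7
132 = 2^2 × 3 × 11
LCM(156, 84, 132) = 2^2 × 3 × 7 × 11 × 13 = 12012.

12012 seconds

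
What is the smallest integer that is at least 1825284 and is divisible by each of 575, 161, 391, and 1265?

2258025

The integer must be a common multiple of 575, 161, 391, and 1265, so a multiple of their LCM.
575 = 5^2 × 23
161 = 7 × 23
391 = 17 × 23
1265 = 5 × 11 × 23
LCM(575, 161, 391, 1265) = 5^2 × 7 × 11 × 17 × 23 = 752675.
Smallest multiple of 752675 that is ≥ 1825284: ⌈1825284/752675⌉ × 752675 = 3 × 752675 = 2258025.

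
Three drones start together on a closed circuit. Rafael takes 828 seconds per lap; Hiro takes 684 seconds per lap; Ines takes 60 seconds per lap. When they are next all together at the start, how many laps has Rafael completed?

95 laps

They are all back at their starting positions together after one LCM of the periods.
828 = 2^2 × 3^2 × 23
684 = 2^2 × 3^2 × 19
60 = 2^2 × 3 × 5
LCM(828, 684, 60) = 2^2 × 3^2 × 5 × 19 × 23 = 78660.
Laps for period 828: 78660 / 828 = 95.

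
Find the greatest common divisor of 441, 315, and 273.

441 = 3^2 × 7^2
315 = 3^2 × 5 × 7
273 = 3 × 7 × 13
gcd(441, 315, 273) = 3 × 7 = 21.

21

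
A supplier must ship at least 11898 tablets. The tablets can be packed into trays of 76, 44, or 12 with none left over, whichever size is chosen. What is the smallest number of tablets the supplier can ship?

The number of tablets must be a common multiple of 76, 44, and 12, so a multiple of their LCM.
76 = 2^2 × 19
44 = 2^2 × 11
12 = 2^2 × 3
LCM(76, 44, 12) = 2^2 × 3 × 11 × 19 = 2508.
Smallest multiple of 2508 that is ≥ 11898: ⌈11898/2508⌉ × 2508 = 5 × 2508 = 12540.

12540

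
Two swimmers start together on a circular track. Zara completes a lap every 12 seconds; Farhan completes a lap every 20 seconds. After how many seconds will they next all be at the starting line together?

60 seconds

They coincide at every common multiple of the periods; the first is the LCM.
12 = 2^2 × 3
20 = 2^2 × 5
LCM(12, 20) = 2^2 × 3 × 5 = 60.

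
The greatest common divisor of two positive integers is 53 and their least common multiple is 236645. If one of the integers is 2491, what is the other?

5035

For two integers, gcd × lcm = product, so the other is (53 × 236645) / 2491 = 12542185 / 2491 = 5035.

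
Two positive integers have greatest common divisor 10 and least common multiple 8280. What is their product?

For any two positive integers, gcd × lcm = product = 10 × 8280 = 82800.

82800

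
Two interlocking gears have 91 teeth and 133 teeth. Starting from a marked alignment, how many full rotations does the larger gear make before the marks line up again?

13 rotations

They are all back at their starting positions together after one LCM of the periods.
91 = 7 × 13
133 = 7 × 19
LCM(91, 133) = 7 × 13 × 19 = 1729.
Rotations for period 133: 1729 / 133 = 13.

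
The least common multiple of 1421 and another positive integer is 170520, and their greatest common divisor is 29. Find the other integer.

gcd × lcm = product of the two integers, so the other integer is (29 × 170520) / 1421 = 3480.

3480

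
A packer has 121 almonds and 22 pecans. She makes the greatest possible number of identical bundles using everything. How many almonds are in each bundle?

Number of bundles = gcd(121, 22).
121 = 11^2
22 = 2 × 11
gcd(121, 22) = 11.
almonds per bundle = 121 / 11 = 11.

11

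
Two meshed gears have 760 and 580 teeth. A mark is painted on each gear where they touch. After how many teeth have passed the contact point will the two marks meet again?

22040 teeth

The first simultaneous occurrence is after LCM of the individual periods.
760 = 2^3 × 5 × 19
580 = 2^2 × 5 × 29
LCM(760, 580) = 2^3 × 5 × 19 × 29 = 22040.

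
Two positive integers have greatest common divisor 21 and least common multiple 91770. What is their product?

1927170

For any two positive integers, gcd × lcm = product = 21 × 91770 = 1927170.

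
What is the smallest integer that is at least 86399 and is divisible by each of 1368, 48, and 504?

The integer must be a common multiple of 1368, 48, and 504, so a multiple of their LCM.
1368 = 2^3 × 3^2 × 19
48 = 2^4 × 3
504 = 2^3 × 3^2 × 7
LCM(1368, 48, 504) = 2^4 × 3^2 × 7 × 19 = 19152.
Smallest multiple of 19152 that is ≥ 86399: ⌈86399/19152⌉ × 19152 = 5 × 19152 = 95760.

95760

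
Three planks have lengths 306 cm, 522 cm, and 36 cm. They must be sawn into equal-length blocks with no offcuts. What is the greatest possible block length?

18 cm

This is the greatest common divisor of 306, 522, and 36.
306 = 2 × 3^2 × 17
522 = 2 × 3^2 × 29
36 = 2^2 × 3^2
gcd(306, 522, 36) = 2 × 3^2 = 18.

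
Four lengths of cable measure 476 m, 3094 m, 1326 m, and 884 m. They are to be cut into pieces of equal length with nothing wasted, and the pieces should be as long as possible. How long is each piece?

34 m

Each piece length must divide every original length, so the longest possible is gcd(476, 3094, 1326, 884).
476 = 2^2 × 7 × 17
3094 = 2 × 7 × 13 × 17
1326 = 2 × 3 × 13 × 17
884 = 2^2 × 13 × 17
gcd(476, 3094, 1326, 884) = 2 × 17 = 34.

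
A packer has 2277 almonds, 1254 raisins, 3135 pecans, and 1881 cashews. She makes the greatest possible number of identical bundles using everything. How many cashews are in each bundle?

57

Number of bundles = gcd(2277, 1254, 3135, 1881).
2277 = 3^2 × 11 × 23
1254 = 2 × 3 × 11 × 19
3135 = 3 × 5 × 11 × 19
1881 = 3^2 × 11 × 19
gcd(2277, 1254, 3135, 1881) = 3 × 11 = 33.
cashews per bundle = 1881 / 33 = 57.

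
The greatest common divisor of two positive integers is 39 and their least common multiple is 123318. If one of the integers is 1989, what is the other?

For two integers, gcd × lcm = product, so the other is (39 × 123318) / 1989 = 4809402 / 1989 = 2418.

2418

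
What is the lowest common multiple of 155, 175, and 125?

27125

155 = 5 × 31
175 = 5^2 × 7
125 = 5^3
LCM(155, 175, 125) = 5^3 × 7 × 31 = 27125.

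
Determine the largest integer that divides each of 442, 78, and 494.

26

442 = 2 × 13 × 17
78 = 2 × 3 × 13
494 = 2 × 13 × 19
gcd(442, 78, 494) = 2 × 13 = 26.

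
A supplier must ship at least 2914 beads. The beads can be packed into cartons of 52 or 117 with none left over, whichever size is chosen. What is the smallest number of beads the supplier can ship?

The number of beads must be a common multiple of 52 and 117, so a multiple of their LCM.
52 = 2^2 × 13
117 = 3^2 × 13
LCM(52, 117) = 2^2 × 3^2 × 13 = 468.
Smallest multiple of 468 that is ≥ 2914: ⌈2914/468⌉ × 468 = 7 × 468 = 3276.

3276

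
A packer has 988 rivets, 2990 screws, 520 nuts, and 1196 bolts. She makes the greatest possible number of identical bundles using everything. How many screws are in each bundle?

Number of bundles = gcd(988, 2990, 520, 1196).
988 = 2^2 × 13 × 19
2990 = 2 × 5 × 13 × 23
520 = 2^3 × 5 × 13
1196 = 2^2 × 13 × 23
gcd(988, 2990, 520, 1196) = 2 × 13 = 26.
screws per bundle = 2990 / 26 = 115.

115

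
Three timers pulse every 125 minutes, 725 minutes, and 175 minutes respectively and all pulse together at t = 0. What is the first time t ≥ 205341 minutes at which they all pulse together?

Joint pulses occur at multiples of LCM(125, 725, 175).
125 = 5^3
725 = 5^2 × 29
175 = 5^2 × 7
LCM(125, 725, 175) = 5^3 × 7 × 29 = 25375.
Smallest multiple of 25375 that is ≥ 205341: ⌈205341/25375⌉ × 25375 = 9 × 25375 = 228375.

228375 minutes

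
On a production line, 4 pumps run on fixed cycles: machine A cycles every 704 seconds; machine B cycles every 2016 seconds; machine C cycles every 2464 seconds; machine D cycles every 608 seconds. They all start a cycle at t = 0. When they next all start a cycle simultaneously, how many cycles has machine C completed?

They are all back at their starting positions together after one LCM of the periods.
704 = 2^6 × 11
2016 = 2^5 × 3^2 × 7
2464 = 2^5 × 7 × 11
608 = 2^5 × 19
LCM(704, 2016, 2464, 608) = 2^6 × 3^2 × 7 × 11 × 19 = 842688.
Cycles for period 2464: 842688 / 2464 = 342.

342 cycles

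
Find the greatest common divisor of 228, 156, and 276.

12

228 = 2^2 × 3 × 19
156 = 2^2 × 3 × 13
276 = 2^2 × 3 × 23
gcd(228, 156, 276) = 2^2 × 3 = 12.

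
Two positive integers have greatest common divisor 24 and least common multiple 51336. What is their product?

For any two positive integers, gcd × lcm = product = 24 × 51336 = 1232064.

1232064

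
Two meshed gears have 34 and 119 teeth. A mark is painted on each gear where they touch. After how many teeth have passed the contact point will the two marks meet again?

238 teeth

They coincide at every common multiple of the periods; the first is the LCM.
34 = 2 × 17
119 = 7 × 17
LCM(34, 119) = 2 × 7 × 17 = 238.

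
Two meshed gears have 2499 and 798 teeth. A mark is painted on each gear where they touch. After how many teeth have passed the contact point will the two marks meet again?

94962 teeth

We need the least common multiple of the intervals.
2499 = 3 × 7^2 × 17
798 = 2 × 3 × 7 × 19
LCM(2499, 798) = 2 × 3 × 7^2 × 17 × 19 = 94962.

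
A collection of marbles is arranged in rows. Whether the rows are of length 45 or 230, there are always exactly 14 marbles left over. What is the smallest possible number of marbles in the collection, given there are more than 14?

N − 14 must be a common multiple of 45 and 230.
45 = 3^2 × 5
230 = 2 × 5 × 23
LCM(45, 230) = 2 × 3^2 × 5 × 23 = 2070.
Smallest N > 14 is LCM + 14 = 2070 + 14 = 2084.

2084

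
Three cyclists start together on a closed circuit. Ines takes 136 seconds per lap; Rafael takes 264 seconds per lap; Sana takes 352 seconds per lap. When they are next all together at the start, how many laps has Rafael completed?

All finish a whole number of cycles simultaneously at t = LCM of the periods.
136 = 2^3 × 17
264 = 2^3 × 3 × 11
352 = 2^5 × 11
LCM(136, 264, 352) = 2^5 × 3 × 11 × 17 = 17952.
Laps for period 264: 17952 / 264 = 68.

68 laps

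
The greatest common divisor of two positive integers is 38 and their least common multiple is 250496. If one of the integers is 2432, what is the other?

3914

For two integers, gcd × lcm = product, so the other is (38 × 250496) / 2432 = 9518848 / 2432 = 3914.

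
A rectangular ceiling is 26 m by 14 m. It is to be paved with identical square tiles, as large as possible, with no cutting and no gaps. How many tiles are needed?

Tile side = gcd(26, 14).
26 = 2 × 13
14 = 2 × 7
gcd(26, 14) = 2.
Tiles: (26/2) × (14/2) = 13 × 7 = 91.

91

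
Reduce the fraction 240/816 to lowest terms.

240 = 2^4 × 3 × 5
816 = 2^4 × 3 × 17
gcd(240, 816) = 2^4 × 3 = 48.
Divide numerator and denominator by 48: 240/816 = 5/17.

5/17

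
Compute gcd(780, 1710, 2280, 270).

780 = 2^2 × 3 × 5 × 13
1710 = 2 × 3^2 × 5 × 19
2280 = 2^3 × 3 × 5 × 19
270 = 2 × 3^3 × 5
gcd(780, 1710, 2280, 270) = 2 × 3 × 5 = 30.

30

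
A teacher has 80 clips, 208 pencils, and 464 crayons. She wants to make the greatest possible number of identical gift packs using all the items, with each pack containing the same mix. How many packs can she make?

The pack count must divide each quantity, so the greatest is gcd(80, 208, 464).
80 = 2^4 × 5
208 = 2^4 × 13
464 = 2^4 × 29
gcd(80, 208, 464) = 2^4 = 16.

16 packs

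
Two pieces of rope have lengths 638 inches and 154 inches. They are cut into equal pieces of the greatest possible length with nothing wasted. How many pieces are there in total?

36

Piece length = gcd(638, 154).
638 = 2 × 11 × 29
154 = 2 × 7 × 11
gcd(638, 154) = 2 × 11 = 22.
Total pieces = 638/22 + 154/22 = 29 + 7 = 36.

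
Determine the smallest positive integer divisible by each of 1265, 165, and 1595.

1265 = 5 × 11 × 23
165 = 3 × 5 × 11
1595 = 5 × 11 × 29
LCM(1265, 165, 1595) = 3 × 5 × 11 × 23 × 29 = 110055.

110055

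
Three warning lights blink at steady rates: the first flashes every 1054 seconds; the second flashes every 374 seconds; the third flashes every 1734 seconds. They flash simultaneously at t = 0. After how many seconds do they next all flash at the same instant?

591294 seconds

They coincide at every common multiple of the periods; the first is the LCM.
1054 = 2 × 17 × 31
374 = 2 × 11 × 17
1734 = 2 × 3 × 17^2
LCM(1054, 374, 1734) = 2 × 3 × 11 × 17^2 × 31 = 591294.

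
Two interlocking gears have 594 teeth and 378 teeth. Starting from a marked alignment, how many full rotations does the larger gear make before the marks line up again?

The first common completion time is the LCM of the periods.
594 = 2 × 3^3 × 11
378 = 2 × 3^3 × 7
LCM(594, 378) = 2 × 3^3 × 7 × 11 = 4158.
Rotations for period 594: 4158 / 594 = 7.

7 rotations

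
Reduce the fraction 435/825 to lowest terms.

29/55

435 = 3 × 5 × 29
825 = 3 × 5^2 × 11
gcd(435, 825) = 3 × 5 = 15.
Divide numerator and denominator by 15: 435/825 = 29/55.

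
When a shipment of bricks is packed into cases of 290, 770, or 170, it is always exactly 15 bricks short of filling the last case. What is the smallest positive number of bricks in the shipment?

Being 15 short of a full case of size k means N ≡ −15 (mod k), i.e. N + 15 is a multiple of each size.
290 = 2 × 5 × 29
770 = 2 × 5 × 7 × 11
170 = 2 × 5 × 17
LCM(290, 770, 170) = 2 × 5 × 7 × 11 × 17 × 29 = 379610.
Smallest positive N is 379610 − 15 = 379595.

379595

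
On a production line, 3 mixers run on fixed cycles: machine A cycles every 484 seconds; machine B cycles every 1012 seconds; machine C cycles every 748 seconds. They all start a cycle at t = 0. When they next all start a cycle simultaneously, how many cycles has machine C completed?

They are all back at their starting positions together after one LCM of the periods.
484 = 2^2 × 11^2
1012 = 2^2 × 11 × 23
748 = 2^2 × 11 × 17
LCM(484, 1012, 748) = 2^2 × 11^2 × 17 × 23 = 189244.
Cycles for period 748: 189244 / 748 = 253.

253 cycles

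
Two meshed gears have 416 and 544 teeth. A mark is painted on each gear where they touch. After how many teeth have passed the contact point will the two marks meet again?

We need the least common multiple of the intervals.
416 = 2^5 × 13
544 = 2^5 × 17
LCM(416, 544) = 2^5 × 13 × 17 = 7072.

7072 teeth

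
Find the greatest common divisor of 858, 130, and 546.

858 = 2 × 3 × 11 × 13
130 = 2 × 5 × 13
546 = 2 × 3 × 7 × 13
gcd(858, 130, 546) = 2 × 13 = 26.

26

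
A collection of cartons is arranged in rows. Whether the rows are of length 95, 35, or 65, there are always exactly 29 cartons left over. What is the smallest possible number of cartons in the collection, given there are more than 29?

N − 29 must be a common multiple of 95, 35, and 65.
95 = 5 × 19
35 = 5 × 7
65 = 5 × 13
LCM(95, 35, 65) = 5 × 7 × 13 × 19 = 8645.
Smallest N > 29 is LCM + 29 = 8645 + 29 = 8674.

8674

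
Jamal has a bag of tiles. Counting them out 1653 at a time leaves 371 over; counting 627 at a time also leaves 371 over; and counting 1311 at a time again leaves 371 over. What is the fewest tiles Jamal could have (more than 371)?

418580

N − 371 must be a common multiple of 1653, 627, and 1311.
1653 = 3 × 19 × 29
627 = 3 × 11 × 19
1311 = 3 × 19 × 23
LCM(1653, 627, 1311) = 3 × 11 × 19 × 23 × 29 = 418209.
Smallest N > 371 is LCM + 371 = 418209 + 371 = 418580.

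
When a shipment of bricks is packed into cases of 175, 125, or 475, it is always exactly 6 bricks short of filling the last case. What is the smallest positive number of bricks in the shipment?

16619

Being 6 short of a full case of size k means N ≡ −6 (mod k), i.e. N + 6 is a multiple of each size.
175 = 5^2 × 7
125 = 5^3
475 = 5^2 × 19
LCM(175, 125, 475) = 5^3 × 7 × 19 = 16625.
Smallest positive N is 16625 − 6 = 16619.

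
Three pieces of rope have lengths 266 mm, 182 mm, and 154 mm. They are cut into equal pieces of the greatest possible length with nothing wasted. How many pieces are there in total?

43

Piece length = gcd(266, 182, 154).
266 = 2 × 7 × 19
182 = 2 × 7 × 13
154 = 2 × 7 × 11
gcd(266, 182, 154) = 2 × 7 = 14.
Total pieces = 266/14 + 182/14 + 154/14 = 19 + 13 + 11 = 43.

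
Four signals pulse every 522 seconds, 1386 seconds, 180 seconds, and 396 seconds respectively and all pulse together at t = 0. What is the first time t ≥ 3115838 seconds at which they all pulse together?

Joint pulses occur at multiples of LCM(522, 1386, 180, 396).
522 = 2 × 3^2 × 29
1386 = 2 × 3^2 × 7 × 11
180 = 2^2 × 3^2 × 5
396 = 2^2 × 3^2 × 11
LCM(522, 1386, 180, 396) = 2^2 × 3^2 × 5 × 7 × 11 × 29 = 401940.
Smallest multiple of 401940 that is ≥ 3115838: ⌈3115838/401940⌉ × 401940 = 8 × 401940 = 3215520.

3215520 seconds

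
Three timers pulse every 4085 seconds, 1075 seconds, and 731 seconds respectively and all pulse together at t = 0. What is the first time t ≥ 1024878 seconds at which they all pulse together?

Joint pulses occur at multiples of LCM(4085, 1075, 731).
4085 = 5 × 19 × 43
1075 = 5^2 × 43
731 = 17 × 43
LCM(4085, 1075, 731) = 5^2 × 17 × 19 × 43 = 347225.
Smallest multiple of 347225 that is ≥ 1024878: ⌈1024878/347225⌉ × 347225 = 3 × 347225 = 1041675.

1041675 seconds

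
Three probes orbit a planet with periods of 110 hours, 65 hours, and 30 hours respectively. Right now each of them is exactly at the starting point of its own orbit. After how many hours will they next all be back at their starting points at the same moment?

The first simultaneous occurrence is after LCM of the individual periods.
110 = 2 × 5 × 11
65 = 5 × 13
30 = 2 × 3 × 5
LCM(110, 65, 30) = 2 × 3 × 5 × 11 × 13 = 4290.

4290 hours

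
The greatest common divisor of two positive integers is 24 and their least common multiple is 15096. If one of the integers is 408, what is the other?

888

For two integers, gcd × lcm = product, so the other is (24 × 15096) / 408 = 362304 / 408 = 888.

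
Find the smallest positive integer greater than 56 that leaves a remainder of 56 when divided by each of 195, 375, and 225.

N − 56 must be a common multiple of 195, 375, and 225.
195 = 3 × 5 × 13
375 = 3 × 5^3
225 = 3^2 × 5^2
LCM(195, 375, 225) = 3^2 × 5^3 × 13 = 14625.
Smallest N > 56 is LCM + 56 = 14625 + 56 = 14681.

14681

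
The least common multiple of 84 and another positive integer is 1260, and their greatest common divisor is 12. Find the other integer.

180

gcd × lcm = product of the two integers, so the other integer is (12 × 1260) / 84 = 180.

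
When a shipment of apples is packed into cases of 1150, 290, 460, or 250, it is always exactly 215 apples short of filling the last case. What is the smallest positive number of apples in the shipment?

333285

Being 215 short of a full case of size k means N ≡ −215 (mod k), i.e. N + 215 is a multiple of each size.
1150 = 2 × 5^2 × 23
290 = 2 × 5 × 29
460 = 2^2 × 5 × 23
250 = 2 × 5^3
LCM(1150, 290, 460, 250) = 2^2 × 5^3 × 23 × 29 = 333500.
Smallest positive N is 333500 − 215 = 333285.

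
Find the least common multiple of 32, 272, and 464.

15776

32 = 2^5
272 = 2^4 × 17
464 = 2^4 × 29
LCM(32, 272, 464) = 2^5 × 17 × 29 = 15776.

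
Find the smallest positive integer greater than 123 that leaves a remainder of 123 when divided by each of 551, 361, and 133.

73406

N − 123 must be a common multiple of 551, 361, and 133.
551 = 19 × 29
361 = 19^2
133 = 7 × 19
LCM(551, 361, 133) = 7 × 19^2 × 29 = 73283.
Smallest N > 123 is LCM + 123 = 73283 + 123 = 73406.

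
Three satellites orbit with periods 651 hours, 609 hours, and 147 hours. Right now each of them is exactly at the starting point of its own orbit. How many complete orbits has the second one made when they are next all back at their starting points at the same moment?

All finish a whole number of cycles simultaneously at t = LCM of the periods.
651 = 3 × 7 × 31
609 = 3 × 7 × 29
147 = 3 × 7^2
LCM(651, 609, 147) = 3 × 7^2 × 29 × 31 = 132153.
Orbits for period 609: 132153 / 609 = 217.

217 orbits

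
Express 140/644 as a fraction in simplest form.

140 = 2^2 × 5 × 7
644 = 2^2 × 7 × 23
gcd(140, 644) = 2^2 × 7 = 28.
Divide numerator and denominator by 28: 140/644 = 5/23.

5/23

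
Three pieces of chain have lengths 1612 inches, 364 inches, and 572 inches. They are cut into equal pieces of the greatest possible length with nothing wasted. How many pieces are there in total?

Piece length = gcd(1612, 364, 572).
1612 = 2^2 × 13 × 31
364 = 2^2 × 7 × 13
572 = 2^2 × 11 × 13
gcd(1612, 364, 572) = 2^2 × 13 = 52.
Total pieces = 1612/52 + 364/52 + 572/52 = 31 + 7 + 11 = 49.

49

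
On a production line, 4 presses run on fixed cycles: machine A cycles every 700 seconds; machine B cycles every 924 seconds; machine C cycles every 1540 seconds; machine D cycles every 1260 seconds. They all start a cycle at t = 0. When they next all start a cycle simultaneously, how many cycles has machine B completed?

75 cycles

The first common completion time is the LCM of the periods.
700 = 2^2 × 5^2 × 7
924 = 2^2 × 3 × 7 × 11
1540 = 2^2 × 5 × 7 × 11
1260 = 2^2 × 3^2 × 5 × 7
LCM(700, 924, 1540, 1260) = 2^2 × 3^2 × 5^2 × 7 × 11 = 69300.
Cycles for period 924: 69300 / 924 = 75.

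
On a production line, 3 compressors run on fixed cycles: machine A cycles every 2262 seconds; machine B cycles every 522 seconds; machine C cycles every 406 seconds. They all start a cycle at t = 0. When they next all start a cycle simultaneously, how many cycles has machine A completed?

21 cycles

They are all back at their starting positions together after one LCM of the periods.
2262 = 2 × 3 × 13 × 29
522 = 2 × 3^2 × 29
406 = 2 × 7 × 29
LCM(2262, 522, 406) = 2 × 3^2 × 7 × 13 × 29 = 47502.
Cycles for period 2262: 47502 / 2262 = 21.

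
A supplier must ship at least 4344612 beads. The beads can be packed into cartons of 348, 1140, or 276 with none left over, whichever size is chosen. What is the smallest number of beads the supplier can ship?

4562280

The number of beads must be a common multiple of 348, 1140, and 276, so a multiple of their LCM.
348 = 2^2 × 3 × 29
1140 = 2^2 × 3 × 5 × 19
276 = 2^2 × 3 × 23
LCM(348, 1140, 276) = 2^2 × 3 × 5 × 19 × 23 × 29 = 760380.
Smallest multiple of 760380 that is ≥ 4344612: ⌈4344612/760380⌉ × 760380 = 6 × 760380 = 4562280.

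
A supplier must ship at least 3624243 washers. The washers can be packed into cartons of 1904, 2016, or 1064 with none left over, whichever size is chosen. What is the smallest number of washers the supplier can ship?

3907008

The number of washers must be a common multiple of 1904, 2016, and 1064, so a multiple of their LCM.
1904 = 2^4 × 7 × 17
2016 = 2^5 × 3^2 × 7
1064 = 2^3 × 7 × 19
LCM(1904, 2016, 1064) = 2^5 × 3^2 × 7 × 17 × 19 = 651168.
Smallest multiple of 651168 that is ≥ 3624243: ⌈3624243/651168⌉ × 651168 = 6 × 651168 = 3907008.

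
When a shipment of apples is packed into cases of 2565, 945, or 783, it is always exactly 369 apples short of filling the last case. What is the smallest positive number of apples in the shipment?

Being 369 short of a full case of size k means N ≡ −369 (mod k), i.e. N + 369 is a multiple of each size.
2565 = 3^3 × 5 × 19
945 = 3^3 × 5 × 7
783 = 3^3 × 29
LCM(2565, 945, 783) = 3^3 × 5 × 7 × 19 × 29 = 520695.
Smallest positive N is 520695 − 369 = 520326.

520326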